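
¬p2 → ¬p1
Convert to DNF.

¬p2 → ¬p1
≡ ¬¬p2 ∨ ¬p1
≡ p2 ∨ ¬p1

p2 ∨ ¬p1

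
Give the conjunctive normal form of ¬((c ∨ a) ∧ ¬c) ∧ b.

¬((c ∨ a) ∧ ¬c) ∧ b
⇔ (¬(c ∨ a) ∨ ¬¬c) ∧ b   (De Morgan)
⇔ ((¬c ∧ ¬a) ∨ ¬¬c) ∧ b   (De Morgan)
⇔ ((¬c ∧ ¬a) ∨ c) ∧ b   (double negation)
⇔ (¬c ∨ c) ∧ (¬a ∨ c) ∧ b   (distribute ∨ over ∧)
⇔ (¬a ∨ c) ∧ b   (simplify)

(¬a ∨ c) ∧ b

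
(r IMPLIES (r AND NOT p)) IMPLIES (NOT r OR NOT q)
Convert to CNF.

(r IMPLIES (r AND NOT p)) IMPLIES (NOT r OR NOT q)
≡ NOT (r IMPLIES (r AND NOT p)) OR NOT r OR NOT q   [eliminate IMPLIES]
≡ NOT (NOT r OR (r AND NOT p)) OR NOT r OR NOT q   [eliminate IMPLIES]
≡ (NOT NOT r AND NOT (r AND NOT p)) OR NOT r OR NOT q   [De Morgan]
≡ (r AND NOT (r AND NOT p)) OR NOT r OR NOT q   [double negation]
≡ (r AND (NOT r OR NOT NOT p)) OR NOT r OR NOT q   [De Morgan]
≡ (r AND (NOT r OR p)) OR NOT r OR NOT q   [double negation]
≡ (r OR NOT r OR NOT q) AND (NOT r OR p OR NOT r OR NOT q)   [distribute OR over AND]
≡ NOT r OR p OR NOT q   [simplify]

NOT r OR p OR NOT q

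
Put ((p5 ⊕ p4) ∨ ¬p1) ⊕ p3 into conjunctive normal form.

(p5 ∨ p4 ∨ ¬p1 ∨ p3) ∧ (¬p5 ∨ ¬p4 ∨ ¬p1 ∨ p3) ∧ (¬p5 ∨ p4 ∨ ¬p3) ∧ (¬p4 ∨ p5 ∨ ¬p3) ∧ (p1 ∨ ¬p3)

((p5 ⊕ p4) ∨ ¬p1) ⊕ p3
≡ ((p5 ⊕ p4) ∨ ¬p1 ∨ p3) ∧ ¬(((p5 ⊕ p4) ∨ ¬p1) ∧ p3)   [expand ⊕]
≡ (((p5 ∨ p4) ∧ ¬(p5 ∧ p4)) ∨ ¬p1 ∨ p3) ∧ ¬(((p5 ⊕ p4) ∨ ¬p1) ∧ p3)   [expand ⊕]
≡ (((p5 ∨ p4) ∧ ¬(p5 ∧ p4)) ∨ ¬p1 ∨ p3) ∧ ¬((((p5 ∨ p4) ∧ ¬(p5 ∧ p4)) ∨ ¬p1) ∧ p3)   [expand ⊕]
≡ (((p5 ∨ p4) ∧ (¬p5 ∨ ¬p4)) ∨ ¬p1 ∨ p3) ∧ ¬((((p5 ∨ p4) ∧ ¬(p5 ∧ p4)) ∨ ¬p1) ∧ p3)   [De Morgan]
≡ (((p5 ∨ p4) ∧ (¬p5 ∨ ¬p4)) ∨ ¬p1 ∨ p3) ∧ (¬(((p5 ∨ p4) ∧ ¬(p5 ∧ p4)) ∨ ¬p1) ∨ ¬p3)   [De Morgan]
≡ (((p5 ∨ p4) ∧ (¬p5 ∨ ¬p4)) ∨ ¬p1 ∨ p3) ∧ ((¬((p5 ∨ p4) ∧ ¬(p5 ∧ p4)) ∧ ¬¬p1) ∨ ¬p3)   [De Morgan]
≡ (((p5 ∨ p4) ∧ (¬p5 ∨ ¬p4)) ∨ ¬p1 ∨ p3) ∧ (((¬(p5 ∨ p4) ∨ ¬¬(p5 ∧ p4)) ∧ ¬¬p1) ∨ ¬p3)   [De Morgan]
≡ (((p5 ∨ p4) ∧ (¬p5 ∨ ¬p4)) ∨ ¬p1 ∨ p3) ∧ ((((¬p5 ∧ ¬p4) ∨ ¬¬(p5 ∧ p4)) ∧ ¬¬p1) ∨ ¬p3)   [De Morgan]
≡ (((p5 ∨ p4) ∧ (¬p5 ∨ ¬p4)) ∨ ¬p1 ∨ p3) ∧ ((((¬p5 ∧ ¬p4) ∨ (p5 ∧ p4)) ∧ ¬¬p1) ∨ ¬p3)   [double negation]
≡ (((p5 ∨ p4) ∧ (¬p5 ∨ ¬p4)) ∨ ¬p1 ∨ p3) ∧ ((((¬p5 ∧ ¬p4) ∨ (p5 ∧ p4)) ∧ p1) ∨ ¬p3)   [double negation]
≡ (p5 ∨ p4 ∨ ¬p1 ∨ p3) ∧ (¬p5 ∨ ¬p4 ∨ ¬p1 ∨ p3) ∧ (¬p5 ∨ p5 ∨ ¬p3) ∧ (¬p5 ∨ p4 ∨ ¬p3) ∧ (¬p4 ∨ p5 ∨ ¬p3) ∧ (¬p4 ∨ p4 ∨ ¬p3) ∧ (p1 ∨ ¬p3)   [distribute ∨ over ∧]
≡ (p5 ∨ p4 ∨ ¬p1 ∨ p3) ∧ (¬p5 ∨ ¬p4 ∨ ¬p1 ∨ p3) ∧ (¬p5 ∨ p4 ∨ ¬p3) ∧ (¬p4 ∨ p5 ∨ ¬p3) ∧ (p1 ∨ ¬p3)   [simplify]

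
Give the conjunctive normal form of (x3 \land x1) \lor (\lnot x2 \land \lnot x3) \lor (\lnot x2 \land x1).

(x3 \lor \lnot x2) \land (x1 \lor \lnot x2) \land (x1 \lor \lnot x3)

(x3 \land x1) \lor (\lnot x2 \land \lnot x3) \lor (\lnot x2 \land x1)
≡ (x3 \lor \lnot x2 \lor \lnot x2) \land (x3 \lor \lnot x2 \lor x1) \land (x3 \lor \lnot x3 \lor \lnot x2) \land (x3 \lor \lnot x3 \lor x1) \land (x1 \lor \lnot x2 \lor \lnot x2) \land (x1 \lor \lnot x2 \lor x1) \land (x1 \lor \lnot x3 \lor \lnot x2) \land (x1 \lor \lnot x3 \lor x1)   [distribute \lor over \land]
≡ (x3 \lor \lnot x2) \land (x1 \lor \lnot x2) \land (x1 \lor \lnot x3)   [simplify]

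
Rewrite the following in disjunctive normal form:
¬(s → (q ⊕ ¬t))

(s ∧ ¬q ∧ t) ∨ (s ∧ ¬t ∧ q)

¬(s → (q ⊕ ¬t))
= ¬(¬s ∨ (q ⊕ ¬t))   (eliminate →)
= ¬(¬s ∨ (q ∧ ¬¬t) ∨ (¬q ∧ ¬t))   (expand ⊕)
= ¬¬s ∧ ¬(q ∧ ¬¬t) ∧ ¬(¬q ∧ ¬t)   (De Morgan)
= s ∧ ¬(q ∧ ¬¬t) ∧ ¬(¬q ∧ ¬t)   (double negation)
= s ∧ (¬q ∨ ¬¬¬t) ∧ ¬(¬q ∧ ¬t)   (De Morgan)
= s ∧ (¬q ∨ ¬t) ∧ ¬(¬q ∧ ¬t)   (double negation)
= s ∧ (¬q ∨ ¬t) ∧ (¬¬q ∨ ¬¬t)   (De Morgan)
= s ∧ (¬q ∨ ¬t) ∧ (q ∨ ¬¬t)   (double negation)
= s ∧ (¬q ∨ ¬t) ∧ (q ∨ t)   (double negation)
= (s ∧ ¬q ∧ q) ∨ (s ∧ ¬q ∧ t) ∨ (s ∧ ¬t ∧ q) ∨ (s ∧ ¬t ∧ t)   (distribute ∧ over ∨)
= (s ∧ ¬q ∧ t) ∨ (s ∧ ¬t ∧ q)   (simplify)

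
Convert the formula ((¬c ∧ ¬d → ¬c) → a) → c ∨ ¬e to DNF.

d ∧ ¬a ∨ ¬c ∧ ¬a ∨ c ∨ ¬e

((¬c ∧ ¬d → ¬c) → a) → c ∨ ¬e
⇔ ¬((¬c ∧ ¬d → ¬c) → a) ∨ c ∨ ¬e   [eliminate →]
⇔ ¬(¬(¬c ∧ ¬d → ¬c) ∨ a) ∨ c ∨ ¬e   [eliminate →]
⇔ ¬(¬(¬(¬c ∧ ¬d) ∨ ¬c) ∨ a) ∨ c ∨ ¬e   [eliminate →]
⇔ ¬¬(¬(¬c ∧ ¬d) ∨ ¬c) ∧ ¬a ∨ c ∨ ¬e   [De Morgan]
⇔ (¬(¬c ∧ ¬d) ∨ ¬c) ∧ ¬a ∨ c ∨ ¬e   [double negation]
⇔ (¬¬c ∨ ¬¬d ∨ ¬c) ∧ ¬a ∨ c ∨ ¬e   [De Morgan]
⇔ (c ∨ ¬¬d ∨ ¬c) ∧ ¬a ∨ c ∨ ¬e   [double negation]
⇔ (c ∨ d ∨ ¬c) ∧ ¬a ∨ c ∨ ¬e   [double negation]
⇔ c ∧ ¬a ∨ d ∧ ¬a ∨ ¬c ∧ ¬a ∨ c ∨ ¬e   [distribute ∧ over ∨]
⇔ d ∧ ¬a ∨ ¬c ∧ ¬a ∨ c ∨ ¬e   [simplify]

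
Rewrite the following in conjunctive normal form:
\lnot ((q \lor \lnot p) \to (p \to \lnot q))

p \land q

\lnot ((q \lor \lnot p) \to (p \to \lnot q))
≡ \lnot (\lnot (q \lor \lnot p) \lor (p \to \lnot q))   [eliminate \to]
≡ \lnot (\lnot (q \lor \lnot p) \lor \lnot p \lor \lnot q)   [eliminate \to]
≡ \lnot \lnot (q \lor \lnot p) \land \lnot \lnot p \land \lnot \lnot q   [De Morgan]
≡ (q \lor \lnot p) \land \lnot \lnot p \land \lnot \lnot q   [double negation]
≡ (q \lor \lnot p) \land p \land \lnot \lnot q   [double negation]
≡ (q \lor \lnot p) \land p \land q   [double negation]
≡ p \land q   [simplify]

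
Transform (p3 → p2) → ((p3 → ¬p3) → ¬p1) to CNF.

(p3 → p2) → ((p3 → ¬p3) → ¬p1)
⇔ ¬(p3 → p2) ∨ ((p3 → ¬p3) → ¬p1)   — eliminate →
⇔ ¬(¬p3 ∨ p2) ∨ ((p3 → ¬p3) → ¬p1)   — eliminate →
⇔ ¬(¬p3 ∨ p2) ∨ ¬(p3 → ¬p3) ∨ ¬p1   — eliminate →
⇔ ¬(¬p3 ∨ p2) ∨ ¬(¬p3 ∨ ¬p3) ∨ ¬p1   — eliminate →
⇔ ¬¬p3 ∧ ¬p2 ∨ ¬(¬p3 ∨ ¬p3) ∨ ¬p1   — De Morgan
⇔ p3 ∧ ¬p2 ∨ ¬(¬p3 ∨ ¬p3) ∨ ¬p1   — double negation
⇔ p3 ∧ ¬p2 ∨ ¬¬p3 ∧ ¬¬p3 ∨ ¬p1   — De Morgan
⇔ p3 ∧ ¬p2 ∨ p3 ∧ ¬¬p3 ∨ ¬p1   — double negation
⇔ p3 ∧ ¬p2 ∨ p3 ∧ p3 ∨ ¬p1   — double negation
⇔ (p3 ∨ p3 ∨ ¬p1) ∧ (p3 ∨ p3 ∨ ¬p1) ∧ (¬p2 ∨ p3 ∨ ¬p1) ∧ (¬p2 ∨ p3 ∨ ¬p1)   — distribute ∨ over ∧
⇔ p3 ∨ ¬p1   — simplify

p3 ∨ ¬p1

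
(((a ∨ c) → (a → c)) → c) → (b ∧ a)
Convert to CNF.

(((a ∨ c) → (a → c)) → c) → (b ∧ a)
≡ ¬(((a ∨ c) → (a → c)) → c) ∨ (b ∧ a)
≡ ¬(¬((a ∨ c) → (a → c)) ∨ c) ∨ (b ∧ a)
≡ ¬(¬(¬(a ∨ c) ∨ (a → c)) ∨ c) ∨ (b ∧ a)
≡ ¬(¬(¬(a ∨ c) ∨ ¬a ∨ c) ∨ c) ∨ (b ∧ a)
≡ (¬¬(¬(a ∨ c) ∨ ¬a ∨ c) ∧ ¬c) ∨ (b ∧ a)
≡ ((¬(a ∨ c) ∨ ¬a ∨ c) ∧ ¬c) ∨ (b ∧ a)
≡ (((¬a ∧ ¬c) ∨ ¬a ∨ c) ∧ ¬c) ∨ (b ∧ a)
≡ (¬a ∨ ¬a ∨ c ∨ b) ∧ (¬a ∨ ¬a ∨ c ∨ a) ∧ (¬c ∨ ¬a ∨ c ∨ b) ∧ (¬c ∨ ¬a ∨ c ∨ a) ∧ (¬c ∨ b) ∧ (¬c ∨ a)
≡ (¬a ∨ c ∨ b) ∧ (¬c ∨ b) ∧ (¬c ∨ a)

(¬a ∨ c ∨ b) ∧ (¬c ∨ b) ∧ (¬c ∨ a)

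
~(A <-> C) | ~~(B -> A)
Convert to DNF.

~(A <-> C) | ~~(B -> A)
≡ ~((A -> C) & (C -> A)) | ~~(B -> A)   [eliminate <->]
≡ ~((~A | C) & (C -> A)) | ~~(B -> A)   [eliminate ->]
≡ ~((~A | C) & (~C | A)) | ~~(B -> A)   [eliminate ->]
≡ ~((~A | C) & (~C | A)) | ~~(~B | A)   [eliminate ->]
≡ ~(~A | C) | ~(~C | A) | ~~(~B | A)   [De Morgan]
≡ (~~A & ~C) | ~(~C | A) | ~~(~B | A)   [De Morgan]
≡ (A & ~C) | ~(~C | A) | ~~(~B | A)   [double negation]
≡ (A & ~C) | (~~C & ~A) | ~~(~B | A)   [De Morgan]
≡ (A & ~C) | (C & ~A) | ~~(~B | A)   [double negation]
≡ (A & ~C) | (C & ~A) | ~B | A   [double negation]
≡ (C & ~A) | ~B | A   [simplify]

(C & ~A) | ~B | A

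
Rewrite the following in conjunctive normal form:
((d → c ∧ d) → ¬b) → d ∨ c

((d → c ∧ d) → ¬b) → d ∨ c
≡ ¬((d → c ∧ d) → ¬b) ∨ d ∨ c   (eliminate →)
≡ ¬(¬(d → c ∧ d) ∨ ¬b) ∨ d ∨ c   (eliminate →)
≡ ¬(¬(¬d ∨ c ∧ d) ∨ ¬b) ∨ d ∨ c   (eliminate →)
≡ ¬¬(¬d ∨ c ∧ d) ∧ ¬¬b ∨ d ∨ c   (De Morgan)
≡ (¬d ∨ c ∧ d) ∧ ¬¬b ∨ d ∨ c   (double negation)
≡ (¬d ∨ c ∧ d) ∧ b ∨ d ∨ c   (double negation)
≡ (¬d ∨ c ∨ d ∨ c) ∧ (¬d ∨ d ∨ d ∨ c) ∧ (b ∨ d ∨ c)   (distribute ∨ over ∧)
≡ b ∨ d ∨ c   (simplify)

b ∨ d ∨ c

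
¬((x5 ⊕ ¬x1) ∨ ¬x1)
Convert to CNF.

(¬x5 ∨ ¬x1) ∧ x1

¬((x5 ⊕ ¬x1) ∨ ¬x1)
= ¬(((x5 ∨ ¬x1) ∧ ¬(x5 ∧ ¬x1)) ∨ ¬x1)   [expand ⊕]
= ¬((x5 ∨ ¬x1) ∧ ¬(x5 ∧ ¬x1)) ∧ ¬¬x1   [De Morgan]
= (¬(x5 ∨ ¬x1) ∨ ¬¬(x5 ∧ ¬x1)) ∧ ¬¬x1   [De Morgan]
= ((¬x5 ∧ ¬¬x1) ∨ ¬¬(x5 ∧ ¬x1)) ∧ ¬¬x1   [De Morgan]
= ((¬x5 ∧ x1) ∨ ¬¬(x5 ∧ ¬x1)) ∧ ¬¬x1   [double negation]
= ((¬x5 ∧ x1) ∨ (x5 ∧ ¬x1)) ∧ ¬¬x1   [double negation]
= ((¬x5 ∧ x1) ∨ (x5 ∧ ¬x1)) ∧ x1   [double negation]
= (¬x5 ∨ x5) ∧ (¬x5 ∨ ¬x1) ∧ (x1 ∨ x5) ∧ (x1 ∨ ¬x1) ∧ x1   [distribute ∨ over ∧]
= (¬x5 ∨ ¬x1) ∧ x1   [simplify]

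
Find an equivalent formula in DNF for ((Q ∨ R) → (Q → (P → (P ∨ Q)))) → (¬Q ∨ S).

((Q ∨ R) → (Q → (P → (P ∨ Q)))) → (¬Q ∨ S)
= ¬((Q ∨ R) → (Q → (P → (P ∨ Q)))) ∨ ¬Q ∨ S   — eliminate →
= ¬(¬(Q ∨ R) ∨ (Q → (P → (P ∨ Q)))) ∨ ¬Q ∨ S   — eliminate →
= ¬(¬(Q ∨ R) ∨ ¬Q ∨ (P → (P ∨ Q))) ∨ ¬Q ∨ S   — eliminate →
= ¬(¬(Q ∨ R) ∨ ¬Q ∨ ¬P ∨ P ∨ Q) ∨ ¬Q ∨ S   — eliminate →
= (¬¬(Q ∨ R) ∧ ¬¬Q ∧ ¬¬P ∧ ¬P ∧ ¬Q) ∨ ¬Q ∨ S   — De Morgan
= ((Q ∨ R) ∧ ¬¬Q ∧ ¬¬P ∧ ¬P ∧ ¬Q) ∨ ¬Q ∨ S   — double negation
= ((Q ∨ R) ∧ Q ∧ ¬¬P ∧ ¬P ∧ ¬Q) ∨ ¬Q ∨ S   — double negation
= ((Q ∨ R) ∧ Q ∧ P ∧ ¬P ∧ ¬Q) ∨ ¬Q ∨ S   — double negation
= (Q ∧ Q ∧ P ∧ ¬P ∧ ¬Q) ∨ (R ∧ Q ∧ P ∧ ¬P ∧ ¬Q) ∨ ¬Q ∨ S   — distribute ∧ over ∨
= ¬Q ∨ S   — simplify

¬Q ∨ S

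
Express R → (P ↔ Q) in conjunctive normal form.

R → (P ↔ Q)
≡ ¬R ∨ (P ↔ Q)   [eliminate →]
≡ ¬R ∨ (P → Q) ∧ (Q → P)   [eliminate ↔]
≡ ¬R ∨ (¬P ∨ Q) ∧ (Q → P)   [eliminate →]
≡ ¬R ∨ (¬P ∨ Q) ∧ (¬Q ∨ P)   [eliminate →]
≡ (¬R ∨ ¬P ∨ Q) ∧ (¬R ∨ ¬Q ∨ P)   [distribute ∨ over ∧]

(¬R ∨ ¬P ∨ Q) ∧ (¬R ∨ ¬Q ∨ P)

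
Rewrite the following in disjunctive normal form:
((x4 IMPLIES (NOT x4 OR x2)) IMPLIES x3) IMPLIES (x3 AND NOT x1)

(NOT x4 AND NOT x3) OR (x2 AND NOT x3) OR (x3 AND NOT x1)

((x4 IMPLIES (NOT x4 OR x2)) IMPLIES x3) IMPLIES (x3 AND NOT x1)
= NOT ((x4 IMPLIES (NOT x4 OR x2)) IMPLIES x3) OR (x3 AND NOT x1)   — eliminate IMPLIES
= NOT (NOT (x4 IMPLIES (NOT x4 OR x2)) OR x3) OR (x3 AND NOT x1)   — eliminate IMPLIES
= NOT (NOT (NOT x4 OR NOT x4 OR x2) OR x3) OR (x3 AND NOT x1)   — eliminate IMPLIES
= (NOT NOT (NOT x4 OR NOT x4 OR x2) AND NOT x3) OR (x3 AND NOT x1)   — De Morgan
= ((NOT x4 OR NOT x4 OR x2) AND NOT x3) OR (x3 AND NOT x1)   — double negation
= (NOT x4 AND NOT x3) OR (NOT x4 AND NOT x3) OR (x2 AND NOT x3) OR (x3 AND NOT x1)   — distribute AND over OR
= (NOT x4 AND NOT x3) OR (x2 AND NOT x3) OR (x3 AND NOT x1)   — simplify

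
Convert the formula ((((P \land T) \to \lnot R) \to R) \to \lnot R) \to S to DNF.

R \lor S

((((P \land T) \to \lnot R) \to R) \to \lnot R) \to S
⇔ \lnot ((((P \land T) \to \lnot R) \to R) \to \lnot R) \lor S   (eliminate \to)
⇔ \lnot (\lnot (((P \land T) \to \lnot R) \to R) \lor \lnot R) \lor S   (eliminate \to)
⇔ \lnot (\lnot (\lnot ((P \land T) \to \lnot R) \lor R) \lor \lnot R) \lor S   (eliminate \to)
⇔ \lnot (\lnot (\lnot (\lnot (P \land T) \lor \lnot R) \lor R) \lor \lnot R) \lor S   (eliminate \to)
⇔ (\lnot \lnot (\lnot (\lnot (P \land T) \lor \lnot R) \lor R) \land \lnot \lnot R) \lor S   (De Morgan)
⇔ ((\lnot (\lnot (P \land T) \lor \lnot R) \lor R) \land \lnot \lnot R) \lor S   (double negation)
⇔ (((\lnot \lnot (P \land T) \land \lnot \lnot R) \lor R) \land \lnot \lnot R) \lor S   (De Morgan)
⇔ (((P \land T \land \lnot \lnot R) \lor R) \land \lnot \lnot R) \lor S   (double negation)
⇔ (((P \land T \land R) \lor R) \land \lnot \lnot R) \lor S   (double negation)
⇔ (((P \land T \land R) \lor R) \land R) \lor S   (double negation)
⇔ (P \land T \land R \land R) \lor (R \land R) \lor S   (distribute \land over \lor)
⇔ R \lor S   (simplify)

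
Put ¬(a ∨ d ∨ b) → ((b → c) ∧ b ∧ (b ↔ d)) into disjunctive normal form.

a ∨ d ∨ b

¬(a ∨ d ∨ b) → ((b → c) ∧ b ∧ (b ↔ d))
≡ ¬¬(a ∨ d ∨ b) ∨ ((b → c) ∧ b ∧ (b ↔ d))   [eliminate →]
≡ ¬¬(a ∨ d ∨ b) ∨ ((¬b ∨ c) ∧ b ∧ (b ↔ d))   [eliminate →]
≡ ¬¬(a ∨ d ∨ b) ∨ ((¬b ∨ c) ∧ b ∧ (b → d) ∧ (d → b))   [eliminate ↔]
≡ ¬¬(a ∨ d ∨ b) ∨ ((¬b ∨ c) ∧ b ∧ (¬b ∨ d) ∧ (d → b))   [eliminate →]
≡ ¬¬(a ∨ d ∨ b) ∨ ((¬b ∨ c) ∧ b ∧ (¬b ∨ d) ∧ (¬d ∨ b))   [eliminate →]
≡ a ∨ d ∨ b ∨ ((¬b ∨ c) ∧ b ∧ (¬b ∨ d) ∧ (¬d ∨ b))   [double negation]
≡ a ∨ d ∨ b ∨ (¬b ∧ b ∧ ¬b ∧ ¬d) ∨ (¬b ∧ b ∧ ¬b ∧ b) ∨ (¬b ∧ b ∧ d ∧ ¬d) ∨ (¬b ∧ b ∧ d ∧ b) ∨ (c ∧ b ∧ ¬b ∧ ¬d) ∨ (c ∧ b ∧ ¬b ∧ b) ∨ (c ∧ b ∧ d ∧ ¬d) ∨ (c ∧ b ∧ d ∧ b)   [distribute ∧ over ∨]
≡ a ∨ d ∨ b   [simplify]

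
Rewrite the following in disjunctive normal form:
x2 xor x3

x2 xor x3
= (x2 & ~x3) | (~x2 & x3)   — expand xor

(x2 & ~x3) | (~x2 & x3)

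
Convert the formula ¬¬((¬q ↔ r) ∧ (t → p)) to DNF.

¬¬((¬q ↔ r) ∧ (t → p))
= ¬¬((¬q → r) ∧ (r → ¬q) ∧ (t → p))   [eliminate ↔]
= ¬¬((¬¬q ∨ r) ∧ (r → ¬q) ∧ (t → p))   [eliminate →]
= ¬¬((¬¬q ∨ r) ∧ (¬r ∨ ¬q) ∧ (t → p))   [eliminate →]
= ¬¬((¬¬q ∨ r) ∧ (¬r ∨ ¬q) ∧ (¬t ∨ p))   [eliminate →]
= (¬¬q ∨ r) ∧ (¬r ∨ ¬q) ∧ (¬t ∨ p)   [double negation]
= (q ∨ r) ∧ (¬r ∨ ¬q) ∧ (¬t ∨ p)   [double negation]
= (q ∧ ¬r ∧ ¬t) ∨ (q ∧ ¬r ∧ p) ∨ (q ∧ ¬q ∧ ¬t) ∨ (q ∧ ¬q ∧ p) ∨ (r ∧ ¬r ∧ ¬t) ∨ (r ∧ ¬r ∧ p) ∨ (r ∧ ¬q ∧ ¬t) ∨ (r ∧ ¬q ∧ p)   [distribute ∧ over ∨]
= (q ∧ ¬r ∧ ¬t) ∨ (q ∧ ¬r ∧ p) ∨ (r ∧ ¬q ∧ ¬t) ∨ (r ∧ ¬q ∧ p)   [simplify]

(q ∧ ¬r ∧ ¬t) ∨ (q ∧ ¬r ∧ p) ∨ (r ∧ ¬q ∧ ¬t) ∨ (r ∧ ¬q ∧ p)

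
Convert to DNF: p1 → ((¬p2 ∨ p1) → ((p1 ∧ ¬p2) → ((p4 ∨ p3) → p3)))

p1 → ((¬p2 ∨ p1) → ((p1 ∧ ¬p2) → ((p4 ∨ p3) → p3)))
⇔ ¬p1 ∨ ((¬p2 ∨ p1) → ((p1 ∧ ¬p2) → ((p4 ∨ p3) → p3)))   [eliminate →]
⇔ ¬p1 ∨ ¬(¬p2 ∨ p1) ∨ ((p1 ∧ ¬p2) → ((p4 ∨ p3) → p3))   [eliminate →]
⇔ ¬p1 ∨ ¬(¬p2 ∨ p1) ∨ ¬(p1 ∧ ¬p2) ∨ ((p4 ∨ p3) → p3)   [eliminate →]
⇔ ¬p1 ∨ ¬(¬p2 ∨ p1) ∨ ¬(p1 ∧ ¬p2) ∨ ¬(p4 ∨ p3) ∨ p3   [eliminate →]
⇔ ¬p1 ∨ (¬¬p2 ∧ ¬p1) ∨ ¬(p1 ∧ ¬p2) ∨ ¬(p4 ∨ p3) ∨ p3   [De Morgan]
⇔ ¬p1 ∨ (p2 ∧ ¬p1) ∨ ¬(p1 ∧ ¬p2) ∨ ¬(p4 ∨ p3) ∨ p3   [double negation]
⇔ ¬p1 ∨ (p2 ∧ ¬p1) ∨ ¬p1 ∨ ¬¬p2 ∨ ¬(p4 ∨ p3) ∨ p3   [De Morgan]
⇔ ¬p1 ∨ (p2 ∧ ¬p1) ∨ ¬p1 ∨ p2 ∨ ¬(p4 ∨ p3) ∨ p3   [double negation]
⇔ ¬p1 ∨ (p2 ∧ ¬p1) ∨ ¬p1 ∨ p2 ∨ (¬p4 ∧ ¬p3) ∨ p3   [De Morgan]
⇔ ¬p1 ∨ p2 ∨ (¬p4 ∧ ¬p3) ∨ p3   [simplify]

¬p1 ∨ p2 ∨ (¬p4 ∧ ¬p3) ∨ p3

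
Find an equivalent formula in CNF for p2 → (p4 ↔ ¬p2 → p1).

p2 → (p4 ↔ ¬p2 → p1)
= ¬p2 ∨ (p4 ↔ ¬p2 → p1)   [eliminate →]
= ¬p2 ∨ (p4 → (¬p2 → p1)) ∧ ((¬p2 → p1) → p4)   [eliminate ↔]
= ¬p2 ∨ (¬p4 ∨ (¬p2 → p1)) ∧ ((¬p2 → p1) → p4)   [eliminate →]
= ¬p2 ∨ (¬p4 ∨ ¬¬p2 ∨ p1) ∧ ((¬p2 → p1) → p4)   [eliminate →]
= ¬p2 ∨ (¬p4 ∨ ¬¬p2 ∨ p1) ∧ (¬(¬p2 → p1) ∨ p4)   [eliminate →]
= ¬p2 ∨ (¬p4 ∨ ¬¬p2 ∨ p1) ∧ (¬(¬¬p2 ∨ p1) ∨ p4)   [eliminate →]
= ¬p2 ∨ (¬p4 ∨ p2 ∨ p1) ∧ (¬(¬¬p2 ∨ p1) ∨ p4)   [double negation]
= ¬p2 ∨ (¬p4 ∨ p2 ∨ p1) ∧ (¬¬¬p2 ∧ ¬p1 ∨ p4)   [De Morgan]
= ¬p2 ∨ (¬p4 ∨ p2 ∨ p1) ∧ (¬p2 ∧ ¬p1 ∨ p4)   [double negation]
= (¬p2 ∨ ¬p4 ∨ p2 ∨ p1) ∧ (¬p2 ∨ ¬p2 ∨ p4) ∧ (¬p2 ∨ ¬p1 ∨ p4)   [distribute ∨ over ∧]
= ¬p2 ∨ p4   [simplify]

¬p2 ∨ p4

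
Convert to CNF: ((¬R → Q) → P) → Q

((¬R → Q) → P) → Q
= ¬((¬R → Q) → P) ∨ Q   (eliminate →)
= ¬(¬(¬R → Q) ∨ P) ∨ Q   (eliminate →)
= ¬(¬(¬¬R ∨ Q) ∨ P) ∨ Q   (eliminate →)
= (¬¬(¬¬R ∨ Q) ∧ ¬P) ∨ Q   (De Morgan)
= ((¬¬R ∨ Q) ∧ ¬P) ∨ Q   (double negation)
= ((R ∨ Q) ∧ ¬P) ∨ Q   (double negation)
= (R ∨ Q ∨ Q) ∧ (¬P ∨ Q)   (distribute ∨ over ∧)
= (R ∨ Q) ∧ (¬P ∨ Q)   (simplify)

(R ∨ Q) ∧ (¬P ∨ Q)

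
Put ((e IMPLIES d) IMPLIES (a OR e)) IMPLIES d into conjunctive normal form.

((e IMPLIES d) IMPLIES (a OR e)) IMPLIES d
≡ NOT ((e IMPLIES d) IMPLIES (a OR e)) OR d
≡ NOT (NOT (e IMPLIES d) OR a OR e) OR d
≡ NOT (NOT (NOT e OR d) OR a OR e) OR d
≡ (NOT NOT (NOT e OR d) AND NOT a AND NOT e) OR d
≡ ((NOT e OR d) AND NOT a AND NOT e) OR d
≡ (NOT e OR d OR d) AND (NOT a OR d) AND (NOT e OR d)
≡ (NOT e OR d) AND (NOT a OR d)

(NOT e OR d) AND (NOT a OR d)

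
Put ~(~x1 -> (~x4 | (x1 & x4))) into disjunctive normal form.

~(~x1 -> (~x4 | (x1 & x4)))
≡ ~(~~x1 | ~x4 | (x1 & x4))   [eliminate ->]
≡ ~~~x1 & ~~x4 & ~(x1 & x4)   [De Morgan]
≡ ~x1 & ~~x4 & ~(x1 & x4)   [double negation]
≡ ~x1 & x4 & ~(x1 & x4)   [double negation]
≡ ~x1 & x4 & (~x1 | ~x4)   [De Morgan]
≡ (~x1 & x4 & ~x1) | (~x1 & x4 & ~x4)   [distribute & over |]
≡ ~x1 & x4   [simplify]

~x1 & x4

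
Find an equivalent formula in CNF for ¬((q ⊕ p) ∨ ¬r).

(¬q ∨ p) ∧ (¬p ∨ q) ∧ r

¬((q ⊕ p) ∨ ¬r)
⇔ ¬(((q ∨ p) ∧ ¬(q ∧ p)) ∨ ¬r)   [expand ⊕]
⇔ ¬((q ∨ p) ∧ ¬(q ∧ p)) ∧ ¬¬r   [De Morgan]
⇔ (¬(q ∨ p) ∨ ¬¬(q ∧ p)) ∧ ¬¬r   [De Morgan]
⇔ ((¬q ∧ ¬p) ∨ ¬¬(q ∧ p)) ∧ ¬¬r   [De Morgan]
⇔ ((¬q ∧ ¬p) ∨ (q ∧ p)) ∧ ¬¬r   [double negation]
⇔ ((¬q ∧ ¬p) ∨ (q ∧ p)) ∧ r   [double negation]
⇔ (¬q ∨ q) ∧ (¬q ∨ p) ∧ (¬p ∨ q) ∧ (¬p ∨ p) ∧ r   [distribute ∨ over ∧]
⇔ (¬q ∨ p) ∧ (¬p ∨ q) ∧ r   [simplify]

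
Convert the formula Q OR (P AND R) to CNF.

(Q OR P) AND (Q OR R)

Q OR (P AND R)
≡ (Q OR P) AND (Q OR R)   [distribute OR over AND]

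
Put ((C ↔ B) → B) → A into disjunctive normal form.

((C ↔ B) → B) → A
≡ ¬((C ↔ B) → B) ∨ A   — eliminate →
≡ ¬(¬(C ↔ B) ∨ B) ∨ A   — eliminate →
≡ ¬(¬((C → B) ∧ (B → C)) ∨ B) ∨ A   — eliminate ↔
≡ ¬(¬((¬C ∨ B) ∧ (B → C)) ∨ B) ∨ A   — eliminate →
≡ ¬(¬((¬C ∨ B) ∧ (¬B ∨ C)) ∨ B) ∨ A   — eliminate →
≡ (¬¬((¬C ∨ B) ∧ (¬B ∨ C)) ∧ ¬B) ∨ A   — De Morgan
≡ ((¬C ∨ B) ∧ (¬B ∨ C) ∧ ¬B) ∨ A   — double negation
≡ (¬C ∧ ¬B ∧ ¬B) ∨ (¬C ∧ C ∧ ¬B) ∨ (B ∧ ¬B ∧ ¬B) ∨ (B ∧ C ∧ ¬B) ∨ A   — distribute ∧ over ∨
≡ (¬C ∧ ¬B) ∨ A   — simplify

(¬C ∧ ¬B) ∨ A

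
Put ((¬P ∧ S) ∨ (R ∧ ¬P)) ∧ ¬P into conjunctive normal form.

¬P ∧ (S ∨ R)

((¬P ∧ S) ∨ (R ∧ ¬P)) ∧ ¬P
≡ (¬P ∨ R) ∧ (¬P ∨ ¬P) ∧ (S ∨ R) ∧ (S ∨ ¬P) ∧ ¬P   [distribute ∨ over ∧]
≡ ¬P ∧ (S ∨ R)   [simplify]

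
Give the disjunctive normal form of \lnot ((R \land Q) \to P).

R \land Q \land \lnot P

\lnot ((R \land Q) \to P)
⇔ \lnot (\lnot (R \land Q) \lor P)   [eliminate \to]
⇔ \lnot \lnot (R \land Q) \land \lnot P   [De Morgan]
⇔ R \land Q \land \lnot P   [double negation]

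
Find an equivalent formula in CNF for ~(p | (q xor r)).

~(p | (q xor r))
⇔ ~(p | ((q | r) & ~(q & r)))   — expand xor
⇔ ~p & ~((q | r) & ~(q & r))   — De Morgan
⇔ ~p & (~(q | r) | ~~(q & r))   — De Morgan
⇔ ~p & ((~q & ~r) | ~~(q & r))   — De Morgan
⇔ ~p & ((~q & ~r) | (q & r))   — double negation
⇔ ~p & (~q | q) & (~q | r) & (~r | q) & (~r | r)   — distribute | over &
⇔ ~p & (~q | r) & (~r | q)   — simplify

~p & (~q | r) & (~r | q)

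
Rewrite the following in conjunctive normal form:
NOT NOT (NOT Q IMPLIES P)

Q OR P

NOT NOT (NOT Q IMPLIES P)
≡ NOT NOT (NOT NOT Q OR P)   [eliminate IMPLIES]
≡ NOT NOT Q OR P   [double negation]
≡ Q OR P   [double negation]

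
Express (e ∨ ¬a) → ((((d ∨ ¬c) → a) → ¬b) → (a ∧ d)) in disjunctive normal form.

(e ∨ ¬a) → ((((d ∨ ¬c) → a) → ¬b) → (a ∧ d))
≡ ¬(e ∨ ¬a) ∨ ((((d ∨ ¬c) → a) → ¬b) → (a ∧ d))   (eliminate →)
≡ ¬(e ∨ ¬a) ∨ ¬(((d ∨ ¬c) → a) → ¬b) ∨ (a ∧ d)   (eliminate →)
≡ ¬(e ∨ ¬a) ∨ ¬(¬((d ∨ ¬c) → a) ∨ ¬b) ∨ (a ∧ d)   (eliminate →)
≡ ¬(e ∨ ¬a) ∨ ¬(¬(¬(d ∨ ¬c) ∨ a) ∨ ¬b) ∨ (a ∧ d)   (eliminate →)
≡ (¬e ∧ ¬¬a) ∨ ¬(¬(¬(d ∨ ¬c) ∨ a) ∨ ¬b) ∨ (a ∧ d)   (De Morgan)
≡ (¬e ∧ a) ∨ ¬(¬(¬(d ∨ ¬c) ∨ a) ∨ ¬b) ∨ (a ∧ d)   (double negation)
≡ (¬e ∧ a) ∨ (¬¬(¬(d ∨ ¬c) ∨ a) ∧ ¬¬b) ∨ (a ∧ d)   (De Morgan)
≡ (¬e ∧ a) ∨ ((¬(d ∨ ¬c) ∨ a) ∧ ¬¬b) ∨ (a ∧ d)   (double negation)
≡ (¬e ∧ a) ∨ (((¬d ∧ ¬¬c) ∨ a) ∧ ¬¬b) ∨ (a ∧ d)   (De Morgan)
≡ (¬e ∧ a) ∨ (((¬d ∧ c) ∨ a) ∧ ¬¬b) ∨ (a ∧ d)   (double negation)
≡ (¬e ∧ a) ∨ (((¬d ∧ c) ∨ a) ∧ b) ∨ (a ∧ d)   (double negation)
≡ (¬e ∧ a) ∨ (¬d ∧ c ∧ b) ∨ (a ∧ b) ∨ (a ∧ d)   (distribute ∧ over ∨)

(¬e ∧ a) ∨ (¬d ∧ c ∧ b) ∨ (a ∧ b) ∨ (a ∧ d)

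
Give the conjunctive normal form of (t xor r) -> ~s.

(t xor r) -> ~s
= ~(t xor r) | ~s   — eliminate ->
= ~((t | r) & ~(t & r)) | ~s   — expand xor
= ~(t | r) | ~~(t & r) | ~s   — De Morgan
= (~t & ~r) | ~~(t & r) | ~s   — De Morgan
= (~t & ~r) | (t & r) | ~s   — double negation
= (~t | t | ~s) & (~t | r | ~s) & (~r | t | ~s) & (~r | r | ~s)   — distribute | over &
= (~t | r | ~s) & (~r | t | ~s)   — simplify

(~t | r | ~s) & (~r | t | ~s)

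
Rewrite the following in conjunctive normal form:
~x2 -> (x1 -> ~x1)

~x2 -> (x1 -> ~x1)
⇔ ~~x2 | (x1 -> ~x1)   — eliminate ->
⇔ ~~x2 | ~x1 | ~x1   — eliminate ->
⇔ x2 | ~x1 | ~x1   — double negation
⇔ x2 | ~x1   — simplify

x2 | ~x1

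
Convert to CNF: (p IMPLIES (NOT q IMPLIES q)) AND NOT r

(NOT p OR q) AND NOT r

(p IMPLIES (NOT q IMPLIES q)) AND NOT r
= (NOT p OR (NOT q IMPLIES q)) AND NOT r   [eliminate IMPLIES]
= (NOT p OR NOT NOT q OR q) AND NOT r   [eliminate IMPLIES]
= (NOT p OR q OR q) AND NOT r   [double negation]
= (NOT p OR q) AND NOT r   [simplify]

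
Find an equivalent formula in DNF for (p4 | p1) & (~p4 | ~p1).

(p4 | p1) & (~p4 | ~p1)
= (p4 & ~p4) | (p4 & ~p1) | (p1 & ~p4) | (p1 & ~p1)   — distribute & over |
= (p4 & ~p1) | (p1 & ~p4)   — simplify

(p4 & ~p1) | (p1 & ~p4)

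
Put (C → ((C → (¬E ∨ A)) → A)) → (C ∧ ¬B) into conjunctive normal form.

(C → ((C → (¬E ∨ A)) → A)) → (C ∧ ¬B)
≡ ¬(C → ((C → (¬E ∨ A)) → A)) ∨ (C ∧ ¬B)   (eliminate →)
≡ ¬(¬C ∨ ((C → (¬E ∨ A)) → A)) ∨ (C ∧ ¬B)   (eliminate →)
≡ ¬(¬C ∨ ¬(C → (¬E ∨ A)) ∨ A) ∨ (C ∧ ¬B)   (eliminate →)
≡ ¬(¬C ∨ ¬(¬C ∨ ¬E ∨ A) ∨ A) ∨ (C ∧ ¬B)   (eliminate →)
≡ (¬¬C ∧ ¬¬(¬C ∨ ¬E ∨ A) ∧ ¬A) ∨ (C ∧ ¬B)   (De Morgan)
≡ (C ∧ ¬¬(¬C ∨ ¬E ∨ A) ∧ ¬A) ∨ (C ∧ ¬B)   (double negation)
≡ (C ∧ (¬C ∨ ¬E ∨ A) ∧ ¬A) ∨ (C ∧ ¬B)   (double negation)
≡ (C ∨ C) ∧ (C ∨ ¬B) ∧ (¬C ∨ ¬E ∨ A ∨ C) ∧ (¬C ∨ ¬E ∨ A ∨ ¬B) ∧ (¬A ∨ C) ∧ (¬A ∨ ¬B)   (distribute ∨ over ∧)
≡ C ∧ (¬C ∨ ¬E ∨ A ∨ ¬B) ∧ (¬A ∨ ¬B)   (simplify)

C ∧ (¬C ∨ ¬E ∨ A ∨ ¬B) ∧ (¬A ∨ ¬B)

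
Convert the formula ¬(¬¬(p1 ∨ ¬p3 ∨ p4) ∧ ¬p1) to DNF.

¬(¬¬(p1 ∨ ¬p3 ∨ p4) ∧ ¬p1)
≡ ¬¬¬(p1 ∨ ¬p3 ∨ p4) ∨ ¬¬p1   (De Morgan)
≡ ¬(p1 ∨ ¬p3 ∨ p4) ∨ ¬¬p1   (double negation)
≡ (¬p1 ∧ ¬¬p3 ∧ ¬p4) ∨ ¬¬p1   (De Morgan)
≡ (¬p1 ∧ p3 ∧ ¬p4) ∨ ¬¬p1   (double negation)
≡ (¬p1 ∧ p3 ∧ ¬p4) ∨ p1   (double negation)

(¬p1 ∧ p3 ∧ ¬p4) ∨ p1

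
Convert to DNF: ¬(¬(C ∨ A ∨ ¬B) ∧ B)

¬(¬(C ∨ A ∨ ¬B) ∧ B)
≡ ¬¬(C ∨ A ∨ ¬B) ∨ ¬B   — De Morgan
≡ C ∨ A ∨ ¬B ∨ ¬B   — double negation
≡ C ∨ A ∨ ¬B   — simplify

C ∨ A ∨ ¬B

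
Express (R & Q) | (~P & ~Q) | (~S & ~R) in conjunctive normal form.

(R & Q) | (~P & ~Q) | (~S & ~R)
= (R | ~P | ~S) & (R | ~P | ~R) & (R | ~Q | ~S) & (R | ~Q | ~R) & (Q | ~P | ~S) & (Q | ~P | ~R) & (Q | ~Q | ~S) & (Q | ~Q | ~R)   [distribute | over &]
= (R | ~P | ~S) & (R | ~Q | ~S) & (Q | ~P | ~S) & (Q | ~P | ~R)   [simplify]

(R | ~P | ~S) & (R | ~Q | ~S) & (Q | ~P | ~S) & (Q | ~P | ~R)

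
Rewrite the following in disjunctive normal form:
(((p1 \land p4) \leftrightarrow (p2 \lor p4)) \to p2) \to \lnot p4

(p4 \land p1 \land \lnot p2) \lor \lnot p4

(((p1 \land p4) \leftrightarrow (p2 \lor p4)) \to p2) \to \lnot p4
= \lnot (((p1 \land p4) \leftrightarrow (p2 \lor p4)) \to p2) \lor \lnot p4   [eliminate \to]
= \lnot (\lnot ((p1 \land p4) \leftrightarrow (p2 \lor p4)) \lor p2) \lor \lnot p4   [eliminate \to]
= \lnot (\lnot (((p1 \land p4) \to (p2 \lor p4)) \land ((p2 \lor p4) \to (p1 \land p4))) \lor p2) \lor \lnot p4   [eliminate \leftrightarrow]
= \lnot (\lnot ((\lnot (p1 \land p4) \lor p2 \lor p4) \land ((p2 \lor p4) \to (p1 \land p4))) \lor p2) \lor \lnot p4   [eliminate \to]
= \lnot (\lnot ((\lnot (p1 \land p4) \lor p2 \lor p4) \land (\lnot (p2 \lor p4) \lor (p1 \land p4))) \lor p2) \lor \lnot p4   [eliminate \to]
= (\lnot \lnot ((\lnot (p1 \land p4) \lor p2 \lor p4) \land (\lnot (p2 \lor p4) \lor (p1 \land p4))) \land \lnot p2) \lor \lnot p4   [De Morgan]
= ((\lnot (p1 \land p4) \lor p2 \lor p4) \land (\lnot (p2 \lor p4) \lor (p1 \land p4)) \land \lnot p2) \lor \lnot p4   [double negation]
= ((\lnot p1 \lor \lnot p4 \lor p2 \lor p4) \land (\lnot (p2 \lor p4) \lor (p1 \land p4)) \land \lnot p2) \lor \lnot p4   [De Morgan]
= ((\lnot p1 \lor \lnot p4 \lor p2 \lor p4) \land ((\lnot p2 \land \lnot p4) \lor (p1 \land p4)) \land \lnot p2) \lor \lnot p4   [De Morgan]
= (\lnot p1 \land \lnot p2 \land \lnot p4 \land \lnot p2) \lor (\lnot p1 \land p1 \land p4 \land \lnot p2) \lor (\lnot p4 \land \lnot p2 \land \lnot p4 \land \lnot p2) \lor (\lnot p4 \land p1 \land p4 \land \lnot p2) \lor (p2 \land \lnot p2 \land \lnot p4 \land \lnot p2) \lor (p2 \land p1 \land p4 \land \lnot p2) \lor (p4 \land \lnot p2 \land \lnot p4 \land \lnot p2) \lor (p4 \land p1 \land p4 \land \lnot p2) \lor \lnot p4   [distribute \land over \lor]
= (p4 \land p1 \land \lnot p2) \lor \lnot p4   [simplify]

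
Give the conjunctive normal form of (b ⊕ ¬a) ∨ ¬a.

(b ⊕ ¬a) ∨ ¬a
≡ ((b ∨ ¬a) ∧ ¬(b ∧ ¬a)) ∨ ¬a   [expand ⊕]
≡ ((b ∨ ¬a) ∧ (¬b ∨ ¬¬a)) ∨ ¬a   [De Morgan]
≡ ((b ∨ ¬a) ∧ (¬b ∨ a)) ∨ ¬a   [double negation]
≡ (b ∨ ¬a ∨ ¬a) ∧ (¬b ∨ a ∨ ¬a)   [distribute ∨ over ∧]
≡ b ∨ ¬a   [simplify]

b ∨ ¬a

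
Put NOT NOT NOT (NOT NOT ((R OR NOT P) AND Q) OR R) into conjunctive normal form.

(P OR NOT Q) AND NOT R

NOT NOT NOT (NOT NOT ((R OR NOT P) AND Q) OR R)
≡ NOT (NOT NOT ((R OR NOT P) AND Q) OR R)   (double negation)
≡ NOT NOT NOT ((R OR NOT P) AND Q) AND NOT R   (De Morgan)
≡ NOT ((R OR NOT P) AND Q) AND NOT R   (double negation)
≡ (NOT (R OR NOT P) OR NOT Q) AND NOT R   (De Morgan)
≡ ((NOT R AND NOT NOT P) OR NOT Q) AND NOT R   (De Morgan)
≡ ((NOT R AND P) OR NOT Q) AND NOT R   (double negation)
≡ (NOT R OR NOT Q) AND (P OR NOT Q) AND NOT R   (distribute OR over AND)
≡ (P OR NOT Q) AND NOT R   (simplify)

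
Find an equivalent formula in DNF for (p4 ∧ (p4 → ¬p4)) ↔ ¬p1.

(¬p4 ∧ p1) ∨ (p4 ∧ p1)

(p4 ∧ (p4 → ¬p4)) ↔ ¬p1
≡ ((p4 ∧ (p4 → ¬p4)) → ¬p1) ∧ (¬p1 → (p4 ∧ (p4 → ¬p4)))   [eliminate ↔]
≡ (¬(p4 ∧ (p4 → ¬p4)) ∨ ¬p1) ∧ (¬p1 → (p4 ∧ (p4 → ¬p4)))   [eliminate →]
≡ (¬(p4 ∧ (¬p4 ∨ ¬p4)) ∨ ¬p1) ∧ (¬p1 → (p4 ∧ (p4 → ¬p4)))   [eliminate →]
≡ (¬(p4 ∧ (¬p4 ∨ ¬p4)) ∨ ¬p1) ∧ (¬¬p1 ∨ (p4 ∧ (p4 → ¬p4)))   [eliminate →]
≡ (¬(p4 ∧ (¬p4 ∨ ¬p4)) ∨ ¬p1) ∧ (¬¬p1 ∨ (p4 ∧ (¬p4 ∨ ¬p4)))   [eliminate →]
≡ (¬p4 ∨ ¬(¬p4 ∨ ¬p4) ∨ ¬p1) ∧ (¬¬p1 ∨ (p4 ∧ (¬p4 ∨ ¬p4)))   [De Morgan]
≡ (¬p4 ∨ (¬¬p4 ∧ ¬¬p4) ∨ ¬p1) ∧ (¬¬p1 ∨ (p4 ∧ (¬p4 ∨ ¬p4)))   [De Morgan]
≡ (¬p4 ∨ (p4 ∧ ¬¬p4) ∨ ¬p1) ∧ (¬¬p1 ∨ (p4 ∧ (¬p4 ∨ ¬p4)))   [double negation]
≡ (¬p4 ∨ (p4 ∧ p4) ∨ ¬p1) ∧ (¬¬p1 ∨ (p4 ∧ (¬p4 ∨ ¬p4)))   [double negation]
≡ (¬p4 ∨ (p4 ∧ p4) ∨ ¬p1) ∧ (p1 ∨ (p4 ∧ (¬p4 ∨ ¬p4)))   [double negation]
≡ (¬p4 ∧ p1) ∨ (¬p4 ∧ p4 ∧ ¬p4) ∨ (¬p4 ∧ p4 ∧ ¬p4) ∨ (p4 ∧ p4 ∧ p1) ∨ (p4 ∧ p4 ∧ p4 ∧ ¬p4) ∨ (p4 ∧ p4 ∧ p4 ∧ ¬p4) ∨ (¬p1 ∧ p1) ∨ (¬p1 ∧ p4 ∧ ¬p4) ∨ (¬p1 ∧ p4 ∧ ¬p4)   [distribute ∧ over ∨]
≡ (¬p4 ∧ p1) ∨ (p4 ∧ p1)   [simplify]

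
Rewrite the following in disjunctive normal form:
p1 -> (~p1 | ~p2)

p1 -> (~p1 | ~p2)
= ~p1 | ~p1 | ~p2   [eliminate ->]
= ~p1 | ~p2   [simplify]

~p1 | ~p2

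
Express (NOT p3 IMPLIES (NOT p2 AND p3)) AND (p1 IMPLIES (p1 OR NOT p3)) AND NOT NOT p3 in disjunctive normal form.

(p3 AND NOT p1) OR (p3 AND p1)

(NOT p3 IMPLIES (NOT p2 AND p3)) AND (p1 IMPLIES (p1 OR NOT p3)) AND NOT NOT p3
⇔ (NOT NOT p3 OR (NOT p2 AND p3)) AND (p1 IMPLIES (p1 OR NOT p3)) AND NOT NOT p3   (eliminate IMPLIES)
⇔ (NOT NOT p3 OR (NOT p2 AND p3)) AND (NOT p1 OR p1 OR NOT p3) AND NOT NOT p3   (eliminate IMPLIES)
⇔ (p3 OR (NOT p2 AND p3)) AND (NOT p1 OR p1 OR NOT p3) AND NOT NOT p3   (double negation)
⇔ (p3 OR (NOT p2 AND p3)) AND (NOT p1 OR p1 OR NOT p3) AND p3   (double negation)
⇔ (p3 AND NOT p1 AND p3) OR (p3 AND p1 AND p3) OR (p3 AND NOT p3 AND p3) OR (NOT p2 AND p3 AND NOT p1 AND p3) OR (NOT p2 AND p3 AND p1 AND p3) OR (NOT p2 AND p3 AND NOT p3 AND p3)   (distribute AND over OR)
⇔ (p3 AND NOT p1) OR (p3 AND p1)   (simplify)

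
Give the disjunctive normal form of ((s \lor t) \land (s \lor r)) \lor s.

s \lor (t \land r)

((s \lor t) \land (s \lor r)) \lor s
≡ (s \land s) \lor (s \land r) \lor (t \land s) \lor (t \land r) \lor s   — distribute \land over \lor
≡ s \lor (t \land r)   — simplify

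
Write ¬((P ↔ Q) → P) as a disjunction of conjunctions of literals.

¬P ∧ ¬Q

¬((P ↔ Q) → P)
≡ ¬(¬(P ↔ Q) ∨ P)   (eliminate →)
≡ ¬(¬((P → Q) ∧ (Q → P)) ∨ P)   (eliminate ↔)
≡ ¬(¬((¬P ∨ Q) ∧ (Q → P)) ∨ P)   (eliminate →)
≡ ¬(¬((¬P ∨ Q) ∧ (¬Q ∨ P)) ∨ P)   (eliminate →)
≡ ¬¬((¬P ∨ Q) ∧ (¬Q ∨ P)) ∧ ¬P   (De Morgan)
≡ (¬P ∨ Q) ∧ (¬Q ∨ P) ∧ ¬P   (double negation)
≡ (¬P ∧ ¬Q ∧ ¬P) ∨ (¬P ∧ P ∧ ¬P) ∨ (Q ∧ ¬Q ∧ ¬P) ∨ (Q ∧ P ∧ ¬P)   (distribute ∧ over ∨)
≡ ¬P ∧ ¬Q   (simplify)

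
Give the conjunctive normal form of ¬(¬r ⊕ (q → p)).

(r ∨ ¬q ∨ p) ∧ (q ∨ ¬r) ∧ (¬p ∨ ¬r)

¬(¬r ⊕ (q → p))
= ¬((¬r ∨ (q → p)) ∧ ¬(¬r ∧ (q → p)))   [expand ⊕]
= ¬((¬r ∨ ¬q ∨ p) ∧ ¬(¬r ∧ (q → p)))   [eliminate →]
= ¬((¬r ∨ ¬q ∨ p) ∧ ¬(¬r ∧ (¬q ∨ p)))   [eliminate →]
= ¬(¬r ∨ ¬q ∨ p) ∨ ¬¬(¬r ∧ (¬q ∨ p))   [De Morgan]
= (¬¬r ∧ ¬¬q ∧ ¬p) ∨ ¬¬(¬r ∧ (¬q ∨ p))   [De Morgan]
= (r ∧ ¬¬q ∧ ¬p) ∨ ¬¬(¬r ∧ (¬q ∨ p))   [double negation]
= (r ∧ q ∧ ¬p) ∨ ¬¬(¬r ∧ (¬q ∨ p))   [double negation]
= (r ∧ q ∧ ¬p) ∨ (¬r ∧ (¬q ∨ p))   [double negation]
= (r ∨ ¬r) ∧ (r ∨ ¬q ∨ p) ∧ (q ∨ ¬r) ∧ (q ∨ ¬q ∨ p) ∧ (¬p ∨ ¬r) ∧ (¬p ∨ ¬q ∨ p)   [distribute ∨ over ∧]
= (r ∨ ¬q ∨ p) ∧ (q ∨ ¬r) ∧ (¬p ∨ ¬r)   [simplify]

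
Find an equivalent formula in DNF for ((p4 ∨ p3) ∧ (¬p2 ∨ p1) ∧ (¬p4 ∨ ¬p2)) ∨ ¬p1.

(p4 ∧ ¬p2) ∨ (p3 ∧ ¬p2) ∨ (p3 ∧ p1 ∧ ¬p4) ∨ ¬p1

((p4 ∨ p3) ∧ (¬p2 ∨ p1) ∧ (¬p4 ∨ ¬p2)) ∨ ¬p1
≡ (p4 ∧ ¬p2 ∧ ¬p4) ∨ (p4 ∧ ¬p2 ∧ ¬p2) ∨ (p4 ∧ p1 ∧ ¬p4) ∨ (p4 ∧ p1 ∧ ¬p2) ∨ (p3 ∧ ¬p2 ∧ ¬p4) ∨ (p3 ∧ ¬p2 ∧ ¬p2) ∨ (p3 ∧ p1 ∧ ¬p4) ∨ (p3 ∧ p1 ∧ ¬p2) ∨ ¬p1   (distribute ∧ over ∨)
≡ (p4 ∧ ¬p2) ∨ (p3 ∧ ¬p2) ∨ (p3 ∧ p1 ∧ ¬p4) ∨ ¬p1   (simplify)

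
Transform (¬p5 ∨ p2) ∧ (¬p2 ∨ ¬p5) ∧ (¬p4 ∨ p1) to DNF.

(¬p5 ∧ ¬p4) ∨ (¬p5 ∧ p1)

(¬p5 ∨ p2) ∧ (¬p2 ∨ ¬p5) ∧ (¬p4 ∨ p1)
⇔ (¬p5 ∧ ¬p2 ∧ ¬p4) ∨ (¬p5 ∧ ¬p2 ∧ p1) ∨ (¬p5 ∧ ¬p5 ∧ ¬p4) ∨ (¬p5 ∧ ¬p5 ∧ p1) ∨ (p2 ∧ ¬p2 ∧ ¬p4) ∨ (p2 ∧ ¬p2 ∧ p1) ∨ (p2 ∧ ¬p5 ∧ ¬p4) ∨ (p2 ∧ ¬p5 ∧ p1)   (distribute ∧ over ∨)
⇔ (¬p5 ∧ ¬p4) ∨ (¬p5 ∧ p1)   (simplify)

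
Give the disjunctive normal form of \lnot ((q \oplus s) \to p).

(q \land \lnot s \land \lnot p) \lor (\lnot q \land s \land \lnot p)

\lnot ((q \oplus s) \to p)
= \lnot (\lnot (q \oplus s) \lor p)
= \lnot (\lnot ((q \land \lnot s) \lor (\lnot q \land s)) \lor p)
= \lnot \lnot ((q \land \lnot s) \lor (\lnot q \land s)) \land \lnot p
= ((q \land \lnot s) \lor (\lnot q \land s)) \land \lnot p
= (q \land \lnot s \land \lnot p) \lor (\lnot q \land s \land \lnot p)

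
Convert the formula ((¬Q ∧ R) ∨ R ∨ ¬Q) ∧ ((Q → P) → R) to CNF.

(¬Q ∨ R) ∧ (Q ∨ R) ∧ (¬P ∨ R)

((¬Q ∧ R) ∨ R ∨ ¬Q) ∧ ((Q → P) → R)
≡ ((¬Q ∧ R) ∨ R ∨ ¬Q) ∧ (¬(Q → P) ∨ R)   [eliminate →]
≡ ((¬Q ∧ R) ∨ R ∨ ¬Q) ∧ (¬(¬Q ∨ P) ∨ R)   [eliminate →]
≡ ((¬Q ∧ R) ∨ R ∨ ¬Q) ∧ ((¬¬Q ∧ ¬P) ∨ R)   [De Morgan]
≡ ((¬Q ∧ R) ∨ R ∨ ¬Q) ∧ ((Q ∧ ¬P) ∨ R)   [double negation]
≡ (¬Q ∨ R ∨ ¬Q) ∧ (R ∨ R ∨ ¬Q) ∧ (Q ∨ R) ∧ (¬P ∨ R)   [distribute ∨ over ∧]
≡ (¬Q ∨ R) ∧ (Q ∨ R) ∧ (¬P ∨ R)   [simplify]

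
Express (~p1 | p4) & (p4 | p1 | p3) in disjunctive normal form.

(~p1 & p3) | p4

(~p1 | p4) & (p4 | p1 | p3)
≡ (~p1 & p4) | (~p1 & p1) | (~p1 & p3) | (p4 & p4) | (p4 & p1) | (p4 & p3)   [distribute & over |]
≡ (~p1 & p3) | p4   [simplify]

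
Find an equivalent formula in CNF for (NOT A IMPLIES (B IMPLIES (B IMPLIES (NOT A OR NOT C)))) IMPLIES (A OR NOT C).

(NOT A IMPLIES (B IMPLIES (B IMPLIES (NOT A OR NOT C)))) IMPLIES (A OR NOT C)
⇔ NOT (NOT A IMPLIES (B IMPLIES (B IMPLIES (NOT A OR NOT C)))) OR A OR NOT C   [eliminate IMPLIES]
⇔ NOT (NOT NOT A OR (B IMPLIES (B IMPLIES (NOT A OR NOT C)))) OR A OR NOT C   [eliminate IMPLIES]
⇔ NOT (NOT NOT A OR NOT B OR (B IMPLIES (NOT A OR NOT C))) OR A OR NOT C   [eliminate IMPLIES]
⇔ NOT (NOT NOT A OR NOT B OR NOT B OR NOT A OR NOT C) OR A OR NOT C   [eliminate IMPLIES]
⇔ (NOT NOT NOT A AND NOT NOT B AND NOT NOT B AND NOT NOT A AND NOT NOT C) OR A OR NOT C   [De Morgan]
⇔ (NOT A AND NOT NOT B AND NOT NOT B AND NOT NOT A AND NOT NOT C) OR A OR NOT C   [double negation]
⇔ (NOT A AND B AND NOT NOT B AND NOT NOT A AND NOT NOT C) OR A OR NOT C   [double negation]
⇔ (NOT A AND B AND B AND NOT NOT A AND NOT NOT C) OR A OR NOT C   [double negation]
⇔ (NOT A AND B AND B AND A AND NOT NOT C) OR A OR NOT C   [double negation]
⇔ (NOT A AND B AND B AND A AND C) OR A OR NOT C   [double negation]
⇔ (NOT A OR A OR NOT C) AND (B OR A OR NOT C) AND (B OR A OR NOT C) AND (A OR A OR NOT C) AND (C OR A OR NOT C)   [distribute OR over AND]
⇔ A OR NOT C   [simplify]

A OR NOT C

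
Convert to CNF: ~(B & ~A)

~B | A

~(B & ~A)
= ~B | ~~A   [De Morgan]
= ~B | A   [double negation]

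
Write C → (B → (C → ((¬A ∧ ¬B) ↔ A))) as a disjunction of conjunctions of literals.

¬C ∨ ¬B ∨ (B ∧ ¬A)

C → (B → (C → ((¬A ∧ ¬B) ↔ A)))
≡ ¬C ∨ (B → (C → ((¬A ∧ ¬B) ↔ A)))   — eliminate →
≡ ¬C ∨ ¬B ∨ (C → ((¬A ∧ ¬B) ↔ A))   — eliminate →
≡ ¬C ∨ ¬B ∨ ¬C ∨ ((¬A ∧ ¬B) ↔ A)   — eliminate →
≡ ¬C ∨ ¬B ∨ ¬C ∨ (((¬A ∧ ¬B) → A) ∧ (A → (¬A ∧ ¬B)))   — eliminate ↔
≡ ¬C ∨ ¬B ∨ ¬C ∨ ((¬(¬A ∧ ¬B) ∨ A) ∧ (A → (¬A ∧ ¬B)))   — eliminate →
≡ ¬C ∨ ¬B ∨ ¬C ∨ ((¬(¬A ∧ ¬B) ∨ A) ∧ (¬A ∨ (¬A ∧ ¬B)))   — eliminate →
≡ ¬C ∨ ¬B ∨ ¬C ∨ ((¬¬A ∨ ¬¬B ∨ A) ∧ (¬A ∨ (¬A ∧ ¬B)))   — De Morgan
≡ ¬C ∨ ¬B ∨ ¬C ∨ ((A ∨ ¬¬B ∨ A) ∧ (¬A ∨ (¬A ∧ ¬B)))   — double negation
≡ ¬C ∨ ¬B ∨ ¬C ∨ ((A ∨ B ∨ A) ∧ (¬A ∨ (¬A ∧ ¬B)))   — double negation
≡ ¬C ∨ ¬B ∨ ¬C ∨ (A ∧ ¬A) ∨ (A ∧ ¬A ∧ ¬B) ∨ (B ∧ ¬A) ∨ (B ∧ ¬A ∧ ¬B) ∨ (A ∧ ¬A) ∨ (A ∧ ¬A ∧ ¬B)   — distribute ∧ over ∨
≡ ¬C ∨ ¬B ∨ (B ∧ ¬A)   — simplify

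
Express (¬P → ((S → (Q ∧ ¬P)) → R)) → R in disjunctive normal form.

(¬P ∧ ¬S ∧ ¬R) ∨ (¬P ∧ Q ∧ ¬R) ∨ R

(¬P → ((S → (Q ∧ ¬P)) → R)) → R
⇔ ¬(¬P → ((S → (Q ∧ ¬P)) → R)) ∨ R   — eliminate →
⇔ ¬(¬¬P ∨ ((S → (Q ∧ ¬P)) → R)) ∨ R   — eliminate →
⇔ ¬(¬¬P ∨ ¬(S → (Q ∧ ¬P)) ∨ R) ∨ R   — eliminate →
⇔ ¬(¬¬P ∨ ¬(¬S ∨ (Q ∧ ¬P)) ∨ R) ∨ R   — eliminate →
⇔ (¬¬¬P ∧ ¬¬(¬S ∨ (Q ∧ ¬P)) ∧ ¬R) ∨ R   — De Morgan
⇔ (¬P ∧ ¬¬(¬S ∨ (Q ∧ ¬P)) ∧ ¬R) ∨ R   — double negation
⇔ (¬P ∧ (¬S ∨ (Q ∧ ¬P)) ∧ ¬R) ∨ R   — double negation
⇔ (¬P ∧ ¬S ∧ ¬R) ∨ (¬P ∧ Q ∧ ¬P ∧ ¬R) ∨ R   — distribute ∧ over ∨
⇔ (¬P ∧ ¬S ∧ ¬R) ∨ (¬P ∧ Q ∧ ¬R) ∨ R   — simplify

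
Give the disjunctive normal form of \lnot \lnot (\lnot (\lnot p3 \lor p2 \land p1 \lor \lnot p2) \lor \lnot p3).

p3 \land \lnot p1 \land p2 \lor \lnot p3

\lnot \lnot (\lnot (\lnot p3 \lor p2 \land p1 \lor \lnot p2) \lor \lnot p3)
⇔ \lnot (\lnot p3 \lor p2 \land p1 \lor \lnot p2) \lor \lnot p3   [double negation]
⇔ \lnot \lnot p3 \land \lnot (p2 \land p1) \land \lnot \lnot p2 \lor \lnot p3   [De Morgan]
⇔ p3 \land \lnot (p2 \land p1) \land \lnot \lnot p2 \lor \lnot p3   [double negation]
⇔ p3 \land (\lnot p2 \lor \lnot p1) \land \lnot \lnot p2 \lor \lnot p3   [De Morgan]
⇔ p3 \land (\lnot p2 \lor \lnot p1) \land p2 \lor \lnot p3   [double negation]
⇔ p3 \land \lnot p2 \land p2 \lor p3 \land \lnot p1 \land p2 \lor \lnot p3   [distribute \land over \lor]
⇔ p3 \land \lnot p1 \land p2 \lor \lnot p3   [simplify]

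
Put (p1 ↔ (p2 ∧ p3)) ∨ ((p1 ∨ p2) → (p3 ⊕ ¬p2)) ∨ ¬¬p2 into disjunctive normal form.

(p1 ↔ (p2 ∧ p3)) ∨ ((p1 ∨ p2) → (p3 ⊕ ¬p2)) ∨ ¬¬p2
⇔ ((p1 → (p2 ∧ p3)) ∧ ((p2 ∧ p3) → p1)) ∨ ((p1 ∨ p2) → (p3 ⊕ ¬p2)) ∨ ¬¬p2   — eliminate ↔
⇔ ((¬p1 ∨ (p2 ∧ p3)) ∧ ((p2 ∧ p3) → p1)) ∨ ((p1 ∨ p2) → (p3 ⊕ ¬p2)) ∨ ¬¬p2   — eliminate →
⇔ ((¬p1 ∨ (p2 ∧ p3)) ∧ (¬(p2 ∧ p3) ∨ p1)) ∨ ((p1 ∨ p2) → (p3 ⊕ ¬p2)) ∨ ¬¬p2   — eliminate →
⇔ ((¬p1 ∨ (p2 ∧ p3)) ∧ (¬(p2 ∧ p3) ∨ p1)) ∨ ¬(p1 ∨ p2) ∨ (p3 ⊕ ¬p2) ∨ ¬¬p2   — eliminate →
⇔ ((¬p1 ∨ (p2 ∧ p3)) ∧ (¬(p2 ∧ p3) ∨ p1)) ∨ ¬(p1 ∨ p2) ∨ (p3 ∧ ¬¬p2) ∨ (¬p3 ∧ ¬p2) ∨ ¬¬p2   — expand ⊕
⇔ ((¬p1 ∨ (p2 ∧ p3)) ∧ (¬p2 ∨ ¬p3 ∨ p1)) ∨ ¬(p1 ∨ p2) ∨ (p3 ∧ ¬¬p2) ∨ (¬p3 ∧ ¬p2) ∨ ¬¬p2   — De Morgan
⇔ ((¬p1 ∨ (p2 ∧ p3)) ∧ (¬p2 ∨ ¬p3 ∨ p1)) ∨ (¬p1 ∧ ¬p2) ∨ (p3 ∧ ¬¬p2) ∨ (¬p3 ∧ ¬p2) ∨ ¬¬p2   — De Morgan
⇔ ((¬p1 ∨ (p2 ∧ p3)) ∧ (¬p2 ∨ ¬p3 ∨ p1)) ∨ (¬p1 ∧ ¬p2) ∨ (p3 ∧ p2) ∨ (¬p3 ∧ ¬p2) ∨ ¬¬p2   — double negation
⇔ ((¬p1 ∨ (p2 ∧ p3)) ∧ (¬p2 ∨ ¬p3 ∨ p1)) ∨ (¬p1 ∧ ¬p2) ∨ (p3 ∧ p2) ∨ (¬p3 ∧ ¬p2) ∨ p2   — double negation
⇔ (¬p1 ∧ ¬p2) ∨ (¬p1 ∧ ¬p3) ∨ (¬p1 ∧ p1) ∨ (p2 ∧ p3 ∧ ¬p2) ∨ (p2 ∧ p3 ∧ ¬p3) ∨ (p2 ∧ p3 ∧ p1) ∨ (¬p1 ∧ ¬p2) ∨ (p3 ∧ p2) ∨ (¬p3 ∧ ¬p2) ∨ p2   — distribute ∧ over ∨
⇔ (¬p1 ∧ ¬p2) ∨ (¬p1 ∧ ¬p3) ∨ (¬p3 ∧ ¬p2) ∨ p2   — simplify

(¬p1 ∧ ¬p2) ∨ (¬p1 ∧ ¬p3) ∨ (¬p3 ∧ ¬p2) ∨ p2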